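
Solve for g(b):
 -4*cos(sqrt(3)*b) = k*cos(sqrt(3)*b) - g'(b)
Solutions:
 g(b) = C1 + sqrt(3)*k*sin(sqrt(3)*b)/3 + 4*sqrt(3)*sin(sqrt(3)*b)/3


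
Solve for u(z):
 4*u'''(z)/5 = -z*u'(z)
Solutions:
 u(z) = C1 + Integral(C2*airyai(-10^(1/3)*z/2) + C3*airybi(-10^(1/3)*z/2), z)


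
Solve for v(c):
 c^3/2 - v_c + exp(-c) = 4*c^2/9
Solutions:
 v(c) = C1 + c^4/8 - 4*c^3/27 - exp(-c)


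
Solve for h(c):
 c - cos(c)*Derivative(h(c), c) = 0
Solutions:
 h(c) = C1 + Integral(c/cos(c), c)


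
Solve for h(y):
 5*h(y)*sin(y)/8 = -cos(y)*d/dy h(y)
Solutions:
 h(y) = C1*cos(y)^(5/8)


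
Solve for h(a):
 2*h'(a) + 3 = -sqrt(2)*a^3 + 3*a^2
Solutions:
 h(a) = C1 - sqrt(2)*a^4/8 + a^3/2 - 3*a/2


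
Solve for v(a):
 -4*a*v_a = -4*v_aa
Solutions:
 v(a) = C1 + C2*erfi(sqrt(2)*a/2)


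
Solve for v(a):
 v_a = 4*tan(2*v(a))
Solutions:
 v(a) = -asin(C1*exp(8*a))/2 + pi/2
 v(a) = asin(C1*exp(8*a))/2


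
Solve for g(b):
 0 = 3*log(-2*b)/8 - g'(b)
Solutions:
 g(b) = C1 + 3*b*log(-b)/8 + 3*b*(-1 + log(2))/8


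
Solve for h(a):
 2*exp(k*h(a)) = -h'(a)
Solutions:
 h(a) = Piecewise((log(1/(C1*k + 2*a*k))/k, Ne(k, 0)), (nan, True))
 h(a) = Piecewise((C1 - 2*a, Eq(k, 0)), (nan, True))


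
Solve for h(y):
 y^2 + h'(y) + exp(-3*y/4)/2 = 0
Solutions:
 h(y) = C1 - y^3/3 + 2*exp(-3*y/4)/3


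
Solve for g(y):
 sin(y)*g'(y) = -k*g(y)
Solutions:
 g(y) = C1*exp(k*(-log(cos(y) - 1) + log(cos(y) + 1))/2)


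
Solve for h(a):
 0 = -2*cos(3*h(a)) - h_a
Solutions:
 h(a) = -asin((C1 + exp(12*a))/(C1 - exp(12*a)))/3 + pi/3
 h(a) = asin((C1 + exp(12*a))/(C1 - exp(12*a)))/3


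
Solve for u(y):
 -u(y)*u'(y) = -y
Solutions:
 u(y) = -sqrt(C1 + y^2)
 u(y) = sqrt(C1 + y^2)


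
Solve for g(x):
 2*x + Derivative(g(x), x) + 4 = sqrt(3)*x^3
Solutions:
 g(x) = C1 + sqrt(3)*x^4/4 - x^2 - 4*x


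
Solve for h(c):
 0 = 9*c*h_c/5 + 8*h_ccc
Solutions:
 h(c) = C1 + Integral(C2*airyai(-15^(2/3)*c/10) + C3*airybi(-15^(2/3)*c/10), c)


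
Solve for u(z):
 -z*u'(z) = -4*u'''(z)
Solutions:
 u(z) = C1 + Integral(C2*airyai(2^(1/3)*z/2) + C3*airybi(2^(1/3)*z/2), z)


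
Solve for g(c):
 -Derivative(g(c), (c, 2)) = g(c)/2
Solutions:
 g(c) = C1*sin(sqrt(2)*c/2) + C2*cos(sqrt(2)*c/2)


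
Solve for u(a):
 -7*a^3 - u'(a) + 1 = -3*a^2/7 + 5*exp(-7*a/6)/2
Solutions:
 u(a) = C1 - 7*a^4/4 + a^3/7 + a + 15*exp(-7*a/6)/7


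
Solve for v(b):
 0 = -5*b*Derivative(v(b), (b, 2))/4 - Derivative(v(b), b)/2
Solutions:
 v(b) = C1 + C2*b^(3/5)


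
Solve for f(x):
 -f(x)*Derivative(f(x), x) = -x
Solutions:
 f(x) = -sqrt(C1 + x^2)
 f(x) = sqrt(C1 + x^2)


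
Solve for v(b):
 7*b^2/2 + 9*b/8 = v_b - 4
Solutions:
 v(b) = C1 + 7*b^3/6 + 9*b^2/16 + 4*b


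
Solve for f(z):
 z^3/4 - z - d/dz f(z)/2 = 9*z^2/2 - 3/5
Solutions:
 f(z) = C1 + z^4/8 - 3*z^3 - z^2 + 6*z/5


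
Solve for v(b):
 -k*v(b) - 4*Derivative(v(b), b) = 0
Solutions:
 v(b) = C1*exp(-b*k/4)


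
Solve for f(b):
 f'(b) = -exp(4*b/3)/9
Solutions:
 f(b) = C1 - exp(4*b/3)/12


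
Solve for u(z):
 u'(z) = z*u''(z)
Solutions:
 u(z) = C1 + C2*z^2


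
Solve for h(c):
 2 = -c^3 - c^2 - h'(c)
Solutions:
 h(c) = C1 - c^4/4 - c^3/3 - 2*c


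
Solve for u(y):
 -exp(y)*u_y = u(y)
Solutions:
 u(y) = C1*exp(exp(-y))


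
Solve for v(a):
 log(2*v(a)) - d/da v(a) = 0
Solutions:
 -Integral(1/(log(_y) + log(2)), (_y, v(a))) = C1 - a


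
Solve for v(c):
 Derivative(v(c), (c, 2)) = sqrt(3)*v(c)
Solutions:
 v(c) = C1*exp(-3^(1/4)*c) + C2*exp(3^(1/4)*c)


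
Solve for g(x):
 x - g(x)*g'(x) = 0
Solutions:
 g(x) = -sqrt(C1 + x^2)
 g(x) = sqrt(C1 + x^2)


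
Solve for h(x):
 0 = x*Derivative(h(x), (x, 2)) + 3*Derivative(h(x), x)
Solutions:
 h(x) = C1 + C2/x^2


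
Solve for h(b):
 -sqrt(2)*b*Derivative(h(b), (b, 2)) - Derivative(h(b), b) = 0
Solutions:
 h(b) = C1 + C2*b^(1 - sqrt(2)/2)


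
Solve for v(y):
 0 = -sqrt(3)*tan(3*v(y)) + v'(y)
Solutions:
 v(y) = -asin(C1*exp(3*sqrt(3)*y))/3 + pi/3
 v(y) = asin(C1*exp(3*sqrt(3)*y))/3


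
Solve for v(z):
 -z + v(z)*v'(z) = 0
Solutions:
 v(z) = -sqrt(C1 + z^2)
 v(z) = sqrt(C1 + z^2)


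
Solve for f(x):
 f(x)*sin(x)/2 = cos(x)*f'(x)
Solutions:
 f(x) = C1/sqrt(cos(x))


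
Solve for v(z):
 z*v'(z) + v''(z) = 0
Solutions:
 v(z) = C1 + C2*erf(sqrt(2)*z/2)


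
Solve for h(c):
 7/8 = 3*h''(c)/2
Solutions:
 h(c) = C1 + C2*c + 7*c^2/24


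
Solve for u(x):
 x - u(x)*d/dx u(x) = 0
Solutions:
 u(x) = -sqrt(C1 + x^2)
 u(x) = sqrt(C1 + x^2)


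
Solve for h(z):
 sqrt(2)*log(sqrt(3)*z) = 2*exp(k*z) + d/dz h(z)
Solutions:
 h(z) = C1 + sqrt(2)*z*log(z) + sqrt(2)*z*(-1 + log(3)/2) + Piecewise((-2*exp(k*z)/k, Ne(k, 0)), (-2*z, True))


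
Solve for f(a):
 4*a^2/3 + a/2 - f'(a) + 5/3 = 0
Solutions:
 f(a) = C1 + 4*a^3/9 + a^2/4 + 5*a/3


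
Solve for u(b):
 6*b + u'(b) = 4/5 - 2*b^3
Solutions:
 u(b) = C1 - b^4/2 - 3*b^2 + 4*b/5


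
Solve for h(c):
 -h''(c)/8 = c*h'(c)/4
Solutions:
 h(c) = C1 + C2*erf(c)


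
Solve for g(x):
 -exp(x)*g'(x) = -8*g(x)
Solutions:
 g(x) = C1*exp(-8*exp(-x))


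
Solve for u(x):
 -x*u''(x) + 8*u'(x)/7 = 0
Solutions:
 u(x) = C1 + C2*x^(15/7)


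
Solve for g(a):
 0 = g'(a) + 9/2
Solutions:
 g(a) = C1 - 9*a/2


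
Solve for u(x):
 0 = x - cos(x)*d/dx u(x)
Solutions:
 u(x) = C1 + Integral(x/cos(x), x)


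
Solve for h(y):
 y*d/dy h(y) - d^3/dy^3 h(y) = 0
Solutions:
 h(y) = C1 + Integral(C2*airyai(y) + C3*airybi(y), y)


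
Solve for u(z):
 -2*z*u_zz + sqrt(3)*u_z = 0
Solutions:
 u(z) = C1 + C2*z^(sqrt(3)/2 + 1)


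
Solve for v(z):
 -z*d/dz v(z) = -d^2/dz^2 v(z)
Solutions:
 v(z) = C1 + C2*erfi(sqrt(2)*z/2)


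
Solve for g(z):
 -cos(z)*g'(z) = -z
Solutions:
 g(z) = C1 + Integral(z/cos(z), z)


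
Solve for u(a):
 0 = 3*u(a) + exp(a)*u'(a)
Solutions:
 u(a) = C1*exp(3*exp(-a))


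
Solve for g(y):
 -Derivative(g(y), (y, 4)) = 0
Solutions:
 g(y) = C1 + C2*y + C3*y^2 + C4*y^3


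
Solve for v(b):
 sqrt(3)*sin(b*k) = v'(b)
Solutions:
 v(b) = C1 - sqrt(3)*cos(b*k)/k


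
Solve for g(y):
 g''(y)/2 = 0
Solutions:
 g(y) = C1 + C2*y


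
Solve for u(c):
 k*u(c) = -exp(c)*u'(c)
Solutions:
 u(c) = C1*exp(k*exp(-c))


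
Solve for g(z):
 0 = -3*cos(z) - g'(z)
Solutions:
 g(z) = C1 - 3*sin(z)


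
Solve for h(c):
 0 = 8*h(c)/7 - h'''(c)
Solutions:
 h(c) = C3*exp(2*7^(2/3)*c/7) + (C1*sin(sqrt(3)*7^(2/3)*c/7) + C2*cos(sqrt(3)*7^(2/3)*c/7))*exp(-7^(2/3)*c/7)


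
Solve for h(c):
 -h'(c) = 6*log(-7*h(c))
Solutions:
 Integral(1/(log(-_y) + log(7)), (_y, h(c)))/6 = C1 - c


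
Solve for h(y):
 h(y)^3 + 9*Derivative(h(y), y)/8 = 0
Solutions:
 h(y) = -3*sqrt(2)*sqrt(-1/(C1 - 8*y))/2
 h(y) = 3*sqrt(2)*sqrt(-1/(C1 - 8*y))/2


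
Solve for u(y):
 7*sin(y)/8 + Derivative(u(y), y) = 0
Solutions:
 u(y) = C1 + 7*cos(y)/8


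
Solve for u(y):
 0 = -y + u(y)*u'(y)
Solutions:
 u(y) = -sqrt(C1 + y^2)
 u(y) = sqrt(C1 + y^2)


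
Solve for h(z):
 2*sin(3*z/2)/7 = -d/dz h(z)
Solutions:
 h(z) = C1 + 4*cos(3*z/2)/21


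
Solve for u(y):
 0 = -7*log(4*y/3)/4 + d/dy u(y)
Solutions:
 u(y) = C1 + 7*y*log(y)/4 - 7*y*log(3)/4 - 7*y/4 + 7*y*log(2)/2


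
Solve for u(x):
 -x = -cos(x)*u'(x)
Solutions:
 u(x) = C1 + Integral(x/cos(x), x)


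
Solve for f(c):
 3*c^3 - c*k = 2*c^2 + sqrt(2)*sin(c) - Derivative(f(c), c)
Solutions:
 f(c) = C1 - 3*c^4/4 + 2*c^3/3 + c^2*k/2 - sqrt(2)*cos(c)


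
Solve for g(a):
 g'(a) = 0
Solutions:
 g(a) = C1


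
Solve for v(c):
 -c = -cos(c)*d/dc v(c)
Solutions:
 v(c) = C1 + Integral(c/cos(c), c)


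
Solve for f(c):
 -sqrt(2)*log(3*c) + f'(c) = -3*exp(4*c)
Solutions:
 f(c) = C1 + sqrt(2)*c*log(c) + sqrt(2)*c*(-1 + log(3)) - 3*exp(4*c)/4


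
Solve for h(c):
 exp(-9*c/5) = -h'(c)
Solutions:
 h(c) = C1 + 5*exp(-9*c/5)/9


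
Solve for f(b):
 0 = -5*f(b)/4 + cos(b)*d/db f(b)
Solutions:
 f(b) = C1*(sin(b) + 1)^(5/8)/(sin(b) - 1)^(5/8)


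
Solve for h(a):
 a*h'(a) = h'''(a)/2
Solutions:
 h(a) = C1 + Integral(C2*airyai(2^(1/3)*a) + C3*airybi(2^(1/3)*a), a)


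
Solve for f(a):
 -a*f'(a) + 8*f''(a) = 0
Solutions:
 f(a) = C1 + C2*erfi(a/4)


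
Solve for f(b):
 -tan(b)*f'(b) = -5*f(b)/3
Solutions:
 f(b) = C1*sin(b)^(5/3)


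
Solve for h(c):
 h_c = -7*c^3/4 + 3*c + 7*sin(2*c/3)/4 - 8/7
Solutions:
 h(c) = C1 - 7*c^4/16 + 3*c^2/2 - 8*c/7 - 21*cos(2*c/3)/8


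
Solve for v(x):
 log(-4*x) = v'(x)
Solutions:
 v(x) = C1 + x*log(-x) + x*(-1 + 2*log(2))


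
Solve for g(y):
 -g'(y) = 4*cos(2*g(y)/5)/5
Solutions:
 4*y/5 - 5*log(sin(2*g(y)/5) - 1)/4 + 5*log(sin(2*g(y)/5) + 1)/4 = C1


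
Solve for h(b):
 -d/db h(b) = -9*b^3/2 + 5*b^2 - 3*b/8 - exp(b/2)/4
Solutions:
 h(b) = C1 + 9*b^4/8 - 5*b^3/3 + 3*b^2/16 + exp(b/2)/2


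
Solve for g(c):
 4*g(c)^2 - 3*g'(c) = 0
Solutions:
 g(c) = -3/(C1 + 4*c)


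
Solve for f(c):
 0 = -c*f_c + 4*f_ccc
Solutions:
 f(c) = C1 + Integral(C2*airyai(2^(1/3)*c/2) + C3*airybi(2^(1/3)*c/2), c)


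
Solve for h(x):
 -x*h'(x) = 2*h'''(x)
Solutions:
 h(x) = C1 + Integral(C2*airyai(-2^(2/3)*x/2) + C3*airybi(-2^(2/3)*x/2), x)


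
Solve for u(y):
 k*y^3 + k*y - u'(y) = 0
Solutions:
 u(y) = C1 + k*y^4/4 + k*y^2/2


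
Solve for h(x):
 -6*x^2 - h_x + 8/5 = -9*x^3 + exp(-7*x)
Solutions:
 h(x) = C1 + 9*x^4/4 - 2*x^3 + 8*x/5 + exp(-7*x)/7


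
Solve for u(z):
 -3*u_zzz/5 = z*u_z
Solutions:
 u(z) = C1 + Integral(C2*airyai(-3^(2/3)*5^(1/3)*z/3) + C3*airybi(-3^(2/3)*5^(1/3)*z/3), z)


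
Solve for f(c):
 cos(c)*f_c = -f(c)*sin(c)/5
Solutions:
 f(c) = C1*cos(c)^(1/5)


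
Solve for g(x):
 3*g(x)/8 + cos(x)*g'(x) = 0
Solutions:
 g(x) = C1*(sin(x) - 1)^(3/16)/(sin(x) + 1)^(3/16)


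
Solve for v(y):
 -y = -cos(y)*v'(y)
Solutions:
 v(y) = C1 + Integral(y/cos(y), y)


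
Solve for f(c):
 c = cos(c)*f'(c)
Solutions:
 f(c) = C1 + Integral(c/cos(c), c)


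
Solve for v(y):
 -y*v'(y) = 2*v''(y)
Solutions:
 v(y) = C1 + C2*erf(y/2)


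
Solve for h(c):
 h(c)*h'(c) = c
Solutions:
 h(c) = -sqrt(C1 + c^2)
 h(c) = sqrt(C1 + c^2)


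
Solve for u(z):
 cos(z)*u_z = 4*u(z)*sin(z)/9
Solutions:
 u(z) = C1/cos(z)^(4/9)


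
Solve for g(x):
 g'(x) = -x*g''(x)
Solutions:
 g(x) = C1 + C2*log(x)


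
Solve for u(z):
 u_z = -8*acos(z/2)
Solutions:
 u(z) = C1 - 8*z*acos(z/2) + 8*sqrt(4 - z^2)


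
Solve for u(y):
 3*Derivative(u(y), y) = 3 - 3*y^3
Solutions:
 u(y) = C1 - y^4/4 + y


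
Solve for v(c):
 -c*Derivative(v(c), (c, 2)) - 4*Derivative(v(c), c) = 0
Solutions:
 v(c) = C1 + C2/c^3


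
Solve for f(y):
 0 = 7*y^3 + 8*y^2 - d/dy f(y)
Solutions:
 f(y) = C1 + 7*y^4/4 + 8*y^3/3


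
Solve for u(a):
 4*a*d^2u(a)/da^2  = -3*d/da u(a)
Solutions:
 u(a) = C1 + C2*a^(1/4)


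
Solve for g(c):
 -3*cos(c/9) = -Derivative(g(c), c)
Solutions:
 g(c) = C1 + 27*sin(c/9)


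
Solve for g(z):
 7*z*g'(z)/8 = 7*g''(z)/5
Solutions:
 g(z) = C1 + C2*erfi(sqrt(5)*z/4)


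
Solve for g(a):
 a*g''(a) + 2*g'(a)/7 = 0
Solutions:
 g(a) = C1 + C2*a^(5/7)


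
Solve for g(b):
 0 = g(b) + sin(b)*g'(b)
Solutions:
 g(b) = C1*sqrt(cos(b) + 1)/sqrt(cos(b) - 1)


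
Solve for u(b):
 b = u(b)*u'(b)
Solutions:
 u(b) = -sqrt(C1 + b^2)
 u(b) = sqrt(C1 + b^2)


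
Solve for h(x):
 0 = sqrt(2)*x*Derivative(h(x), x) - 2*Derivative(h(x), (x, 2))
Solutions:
 h(x) = C1 + C2*erfi(2^(1/4)*x/2)


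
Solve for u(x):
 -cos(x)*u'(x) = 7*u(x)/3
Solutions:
 u(x) = C1*(sin(x) - 1)^(7/6)/(sin(x) + 1)^(7/6)


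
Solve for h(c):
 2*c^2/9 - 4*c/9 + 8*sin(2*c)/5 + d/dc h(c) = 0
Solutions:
 h(c) = C1 - 2*c^3/27 + 2*c^2/9 + 4*cos(2*c)/5


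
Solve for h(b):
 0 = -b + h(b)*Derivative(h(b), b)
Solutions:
 h(b) = -sqrt(C1 + b^2)
 h(b) = sqrt(C1 + b^2)


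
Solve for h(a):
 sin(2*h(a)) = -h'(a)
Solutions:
 h(a) = pi - acos((-C1 - exp(4*a))/(C1 - exp(4*a)))/2
 h(a) = acos((-C1 - exp(4*a))/(C1 - exp(4*a)))/2


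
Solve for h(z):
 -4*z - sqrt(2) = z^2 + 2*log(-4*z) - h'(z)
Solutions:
 h(z) = C1 + z^3/3 + 2*z^2 + 2*z*log(-z) + z*(-2 + sqrt(2) + 4*log(2))


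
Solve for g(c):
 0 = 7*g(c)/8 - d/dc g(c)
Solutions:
 g(c) = C1*exp(7*c/8)


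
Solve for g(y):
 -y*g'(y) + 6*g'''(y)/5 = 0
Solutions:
 g(y) = C1 + Integral(C2*airyai(5^(1/3)*6^(2/3)*y/6) + C3*airybi(5^(1/3)*6^(2/3)*y/6), y)


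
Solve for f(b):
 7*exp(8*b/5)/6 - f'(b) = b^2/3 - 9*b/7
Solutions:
 f(b) = C1 - b^3/9 + 9*b^2/14 + 35*exp(8*b/5)/48


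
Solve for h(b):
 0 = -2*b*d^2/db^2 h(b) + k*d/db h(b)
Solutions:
 h(b) = C1 + b^(re(k)/2 + 1)*(C2*sin(log(b)*Abs(im(k))/2) + C3*cos(log(b)*im(k)/2))


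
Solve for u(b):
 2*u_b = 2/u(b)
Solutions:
 u(b) = -sqrt(C1 + 2*b)
 u(b) = sqrt(C1 + 2*b)


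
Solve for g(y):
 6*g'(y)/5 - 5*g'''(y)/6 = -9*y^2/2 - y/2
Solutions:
 g(y) = C1 + C2*exp(-6*y/5) + C3*exp(6*y/5) - 5*y^3/4 - 5*y^2/24 - 125*y/24


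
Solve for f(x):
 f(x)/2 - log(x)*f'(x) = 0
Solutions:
 f(x) = C1*exp(li(x)/2)


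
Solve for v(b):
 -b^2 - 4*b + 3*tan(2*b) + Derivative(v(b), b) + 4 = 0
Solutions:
 v(b) = C1 + b^3/3 + 2*b^2 - 4*b + 3*log(cos(2*b))/2


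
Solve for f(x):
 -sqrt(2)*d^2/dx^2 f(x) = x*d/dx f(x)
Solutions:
 f(x) = C1 + C2*erf(2^(1/4)*x/2)


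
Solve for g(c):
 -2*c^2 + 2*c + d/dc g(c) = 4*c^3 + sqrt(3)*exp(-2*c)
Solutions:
 g(c) = C1 + c^4 + 2*c^3/3 - c^2 - sqrt(3)*exp(-2*c)/2


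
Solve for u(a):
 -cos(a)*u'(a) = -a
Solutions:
 u(a) = C1 + Integral(a/cos(a), a)


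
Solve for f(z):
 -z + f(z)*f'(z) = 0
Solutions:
 f(z) = -sqrt(C1 + z^2)
 f(z) = sqrt(C1 + z^2)


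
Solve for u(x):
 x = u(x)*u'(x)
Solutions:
 u(x) = -sqrt(C1 + x^2)
 u(x) = sqrt(C1 + x^2)


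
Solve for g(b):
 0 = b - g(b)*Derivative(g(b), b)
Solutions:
 g(b) = -sqrt(C1 + b^2)
 g(b) = sqrt(C1 + b^2)


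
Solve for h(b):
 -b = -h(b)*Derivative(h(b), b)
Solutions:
 h(b) = -sqrt(C1 + b^2)
 h(b) = sqrt(C1 + b^2)


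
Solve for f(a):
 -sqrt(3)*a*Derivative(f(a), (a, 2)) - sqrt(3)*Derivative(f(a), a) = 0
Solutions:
 f(a) = C1 + C2*log(a)


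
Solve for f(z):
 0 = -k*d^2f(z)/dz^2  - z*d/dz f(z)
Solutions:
 f(z) = C1 + C2*sqrt(k)*erf(sqrt(2)*z*sqrt(1/k)/2)


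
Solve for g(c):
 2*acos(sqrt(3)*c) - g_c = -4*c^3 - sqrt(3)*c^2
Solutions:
 g(c) = C1 + c^4 + sqrt(3)*c^3/3 + 2*c*acos(sqrt(3)*c) - 2*sqrt(3)*sqrt(1 - 3*c^2)/3


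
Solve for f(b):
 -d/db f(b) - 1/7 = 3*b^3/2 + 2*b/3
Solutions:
 f(b) = C1 - 3*b^4/8 - b^2/3 - b/7


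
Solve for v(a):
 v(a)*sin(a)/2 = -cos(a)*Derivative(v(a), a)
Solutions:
 v(a) = C1*sqrt(cos(a))


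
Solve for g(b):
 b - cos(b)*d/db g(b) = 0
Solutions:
 g(b) = C1 + Integral(b/cos(b), b)


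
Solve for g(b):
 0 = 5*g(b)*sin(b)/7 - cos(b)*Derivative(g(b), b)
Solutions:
 g(b) = C1/cos(b)^(5/7)


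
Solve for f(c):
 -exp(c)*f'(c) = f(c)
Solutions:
 f(c) = C1*exp(exp(-c))


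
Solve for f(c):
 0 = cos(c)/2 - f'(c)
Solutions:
 f(c) = C1 + sin(c)/2


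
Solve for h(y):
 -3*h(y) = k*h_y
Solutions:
 h(y) = C1*exp(-3*y/k)


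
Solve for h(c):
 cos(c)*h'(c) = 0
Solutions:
 h(c) = C1


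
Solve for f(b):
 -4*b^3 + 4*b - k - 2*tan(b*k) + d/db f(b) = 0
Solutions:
 f(b) = C1 + b^4 - 2*b^2 + b*k + 2*Piecewise((-log(cos(b*k))/k, Ne(k, 0)), (0, True))


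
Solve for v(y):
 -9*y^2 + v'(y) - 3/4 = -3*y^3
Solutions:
 v(y) = C1 - 3*y^4/4 + 3*y^3 + 3*y/4


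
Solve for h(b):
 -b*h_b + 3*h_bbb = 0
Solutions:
 h(b) = C1 + Integral(C2*airyai(3^(2/3)*b/3) + C3*airybi(3^(2/3)*b/3), b)


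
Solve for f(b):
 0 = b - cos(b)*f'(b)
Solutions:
 f(b) = C1 + Integral(b/cos(b), b)


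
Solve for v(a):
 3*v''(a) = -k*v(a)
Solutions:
 v(a) = C1*exp(-sqrt(3)*a*sqrt(-k)/3) + C2*exp(sqrt(3)*a*sqrt(-k)/3)


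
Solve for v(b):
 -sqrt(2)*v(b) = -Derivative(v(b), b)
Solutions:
 v(b) = C1*exp(sqrt(2)*b)


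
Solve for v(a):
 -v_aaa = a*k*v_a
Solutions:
 v(a) = C1 + Integral(C2*airyai(a*(-k)^(1/3)) + C3*airybi(a*(-k)^(1/3)), a)


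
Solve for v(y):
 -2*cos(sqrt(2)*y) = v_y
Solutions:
 v(y) = C1 - sqrt(2)*sin(sqrt(2)*y)


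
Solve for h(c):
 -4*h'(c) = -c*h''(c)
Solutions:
 h(c) = C1 + C2*c^5


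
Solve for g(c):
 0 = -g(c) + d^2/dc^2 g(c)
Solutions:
 g(c) = C1*exp(-c) + C2*exp(c)


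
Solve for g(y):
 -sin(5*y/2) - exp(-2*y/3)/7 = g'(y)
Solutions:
 g(y) = C1 + 2*cos(5*y/2)/5 + 3*exp(-2*y/3)/14


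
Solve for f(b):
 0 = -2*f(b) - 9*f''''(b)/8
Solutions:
 f(b) = (C1*sin(sqrt(6)*b/3) + C2*cos(sqrt(6)*b/3))*exp(-sqrt(6)*b/3) + (C3*sin(sqrt(6)*b/3) + C4*cos(sqrt(6)*b/3))*exp(sqrt(6)*b/3)


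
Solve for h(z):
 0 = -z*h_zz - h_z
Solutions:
 h(z) = C1 + C2*log(z)


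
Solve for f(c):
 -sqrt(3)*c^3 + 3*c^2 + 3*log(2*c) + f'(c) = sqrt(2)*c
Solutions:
 f(c) = C1 + sqrt(3)*c^4/4 - c^3 + sqrt(2)*c^2/2 - 3*c*log(c) - c*log(8) + 3*c


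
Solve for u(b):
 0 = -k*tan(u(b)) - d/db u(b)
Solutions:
 u(b) = pi - asin(C1*exp(-b*k))
 u(b) = asin(C1*exp(-b*k))


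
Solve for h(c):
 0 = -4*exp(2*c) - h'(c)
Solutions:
 h(c) = C1 - 2*exp(2*c)


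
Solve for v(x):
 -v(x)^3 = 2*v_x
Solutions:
 v(x) = -sqrt(-1/(C1 - x))
 v(x) = sqrt(-1/(C1 - x))


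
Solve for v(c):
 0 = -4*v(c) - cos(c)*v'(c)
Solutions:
 v(c) = C1*(sin(c)^2 - 2*sin(c) + 1)/(sin(c)^2 + 2*sin(c) + 1)


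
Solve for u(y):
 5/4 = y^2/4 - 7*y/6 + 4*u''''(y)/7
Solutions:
 u(y) = C1 + C2*y + C3*y^2 + C4*y^3 - 7*y^6/5760 + 49*y^5/2880 + 35*y^4/384


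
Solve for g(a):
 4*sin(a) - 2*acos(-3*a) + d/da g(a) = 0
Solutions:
 g(a) = C1 + 2*a*acos(-3*a) + 2*sqrt(1 - 9*a^2)/3 + 4*cos(a)


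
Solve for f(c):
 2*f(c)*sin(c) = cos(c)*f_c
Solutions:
 f(c) = C1/cos(c)^2


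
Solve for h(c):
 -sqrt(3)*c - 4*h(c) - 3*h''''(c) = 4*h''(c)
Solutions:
 h(c) = -sqrt(3)*c/4 + (C1*sin(sqrt(2)*3^(3/4)*c*cos(atan(sqrt(2))/2)/3) + C2*cos(sqrt(2)*3^(3/4)*c*cos(atan(sqrt(2))/2)/3))*exp(-sqrt(2)*3^(3/4)*c*sin(atan(sqrt(2))/2)/3) + (C3*sin(sqrt(2)*3^(3/4)*c*cos(atan(sqrt(2))/2)/3) + C4*cos(sqrt(2)*3^(3/4)*c*cos(atan(sqrt(2))/2)/3))*exp(sqrt(2)*3^(3/4)*c*sin(atan(sqrt(2))/2)/3)


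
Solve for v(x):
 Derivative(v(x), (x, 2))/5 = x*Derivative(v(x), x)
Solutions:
 v(x) = C1 + C2*erfi(sqrt(10)*x/2)


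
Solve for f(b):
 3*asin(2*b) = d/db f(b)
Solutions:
 f(b) = C1 + 3*b*asin(2*b) + 3*sqrt(1 - 4*b^2)/2


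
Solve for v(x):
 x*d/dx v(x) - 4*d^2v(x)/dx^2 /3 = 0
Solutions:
 v(x) = C1 + C2*erfi(sqrt(6)*x/4)


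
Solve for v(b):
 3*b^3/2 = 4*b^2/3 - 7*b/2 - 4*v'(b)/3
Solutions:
 v(b) = C1 - 9*b^4/32 + b^3/3 - 21*b^2/16


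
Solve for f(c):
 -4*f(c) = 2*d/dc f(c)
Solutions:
 f(c) = C1*exp(-2*c)


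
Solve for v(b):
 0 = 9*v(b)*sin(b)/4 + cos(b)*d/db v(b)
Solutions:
 v(b) = C1*cos(b)^(9/4)


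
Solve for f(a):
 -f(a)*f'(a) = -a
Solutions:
 f(a) = -sqrt(C1 + a^2)
 f(a) = sqrt(C1 + a^2)


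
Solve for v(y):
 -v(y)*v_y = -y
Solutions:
 v(y) = -sqrt(C1 + y^2)
 v(y) = sqrt(C1 + y^2)


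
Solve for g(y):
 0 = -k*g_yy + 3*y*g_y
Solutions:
 g(y) = C1 + C2*erf(sqrt(6)*y*sqrt(-1/k)/2)/sqrt(-1/k)


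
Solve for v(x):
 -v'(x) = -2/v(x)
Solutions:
 v(x) = -sqrt(C1 + 4*x)
 v(x) = sqrt(C1 + 4*x)


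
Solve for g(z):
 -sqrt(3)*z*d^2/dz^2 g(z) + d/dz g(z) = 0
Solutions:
 g(z) = C1 + C2*z^(sqrt(3)/3 + 1)


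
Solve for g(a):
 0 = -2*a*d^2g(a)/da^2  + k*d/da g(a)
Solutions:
 g(a) = C1 + a^(re(k)/2 + 1)*(C2*sin(log(a)*Abs(im(k))/2) + C3*cos(log(a)*im(k)/2))


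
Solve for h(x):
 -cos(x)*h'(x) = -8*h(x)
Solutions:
 h(x) = C1*(sin(x)^4 + 4*sin(x)^3 + 6*sin(x)^2 + 4*sin(x) + 1)/(sin(x)^4 - 4*sin(x)^3 + 6*sin(x)^2 - 4*sin(x) + 1)


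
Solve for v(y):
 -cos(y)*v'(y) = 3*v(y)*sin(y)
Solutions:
 v(y) = C1*cos(y)^3


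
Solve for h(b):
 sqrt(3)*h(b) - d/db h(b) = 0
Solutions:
 h(b) = C1*exp(sqrt(3)*b)


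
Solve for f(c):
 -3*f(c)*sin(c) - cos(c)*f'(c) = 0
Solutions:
 f(c) = C1*cos(c)^3


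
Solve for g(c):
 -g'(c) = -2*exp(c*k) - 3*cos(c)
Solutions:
 g(c) = C1 + 3*sin(c) + 2*exp(c*k)/k


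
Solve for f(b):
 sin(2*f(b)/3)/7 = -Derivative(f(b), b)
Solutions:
 b/7 + 3*log(cos(2*f(b)/3) - 1)/4 - 3*log(cos(2*f(b)/3) + 1)/4 = C1


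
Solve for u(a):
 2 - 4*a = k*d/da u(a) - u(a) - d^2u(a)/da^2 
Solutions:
 u(a) = C1*exp(a*(k - sqrt(k^2 - 4))/2) + C2*exp(a*(k + sqrt(k^2 - 4))/2) + 4*a + 4*k - 2


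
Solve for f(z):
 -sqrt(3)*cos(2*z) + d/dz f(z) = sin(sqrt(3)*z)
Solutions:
 f(z) = C1 + sqrt(3)*sin(2*z)/2 - sqrt(3)*cos(sqrt(3)*z)/3


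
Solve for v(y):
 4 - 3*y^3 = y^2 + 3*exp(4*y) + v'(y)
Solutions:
 v(y) = C1 - 3*y^4/4 - y^3/3 + 4*y - 3*exp(4*y)/4


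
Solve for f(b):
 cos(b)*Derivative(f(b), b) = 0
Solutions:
 f(b) = C1


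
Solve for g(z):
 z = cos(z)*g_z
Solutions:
 g(z) = C1 + Integral(z/cos(z), z)


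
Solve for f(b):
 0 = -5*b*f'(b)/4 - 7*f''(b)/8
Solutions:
 f(b) = C1 + C2*erf(sqrt(35)*b/7)


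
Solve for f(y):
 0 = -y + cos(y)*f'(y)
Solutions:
 f(y) = C1 + Integral(y/cos(y), y)


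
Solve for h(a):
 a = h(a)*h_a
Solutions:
 h(a) = -sqrt(C1 + a^2)
 h(a) = sqrt(C1 + a^2)


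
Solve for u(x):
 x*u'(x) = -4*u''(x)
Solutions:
 u(x) = C1 + C2*erf(sqrt(2)*x/4)


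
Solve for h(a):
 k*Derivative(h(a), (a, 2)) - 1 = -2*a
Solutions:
 h(a) = C1 + C2*a - a^3/(3*k) + a^2/(2*k)


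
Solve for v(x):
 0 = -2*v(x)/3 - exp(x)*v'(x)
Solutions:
 v(x) = C1*exp(2*exp(-x)/3)


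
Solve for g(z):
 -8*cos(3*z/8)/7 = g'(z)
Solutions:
 g(z) = C1 - 64*sin(3*z/8)/21


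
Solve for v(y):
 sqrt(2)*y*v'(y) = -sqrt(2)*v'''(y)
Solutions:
 v(y) = C1 + Integral(C2*airyai(-y) + C3*airybi(-y), y)


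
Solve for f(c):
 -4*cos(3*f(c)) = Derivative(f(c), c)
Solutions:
 f(c) = -asin((C1 + exp(24*c))/(C1 - exp(24*c)))/3 + pi/3
 f(c) = asin((C1 + exp(24*c))/(C1 - exp(24*c)))/3


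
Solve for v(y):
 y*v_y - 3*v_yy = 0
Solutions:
 v(y) = C1 + C2*erfi(sqrt(6)*y/6)


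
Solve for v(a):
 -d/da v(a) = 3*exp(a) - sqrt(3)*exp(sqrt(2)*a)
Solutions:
 v(a) = C1 - 3*exp(a) + sqrt(6)*exp(sqrt(2)*a)/2


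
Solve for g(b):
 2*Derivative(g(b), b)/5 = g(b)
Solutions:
 g(b) = C1*exp(5*b/2)


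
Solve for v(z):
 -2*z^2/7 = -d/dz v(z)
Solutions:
 v(z) = C1 + 2*z^3/21


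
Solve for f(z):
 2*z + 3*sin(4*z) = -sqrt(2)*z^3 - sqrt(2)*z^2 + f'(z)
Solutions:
 f(z) = C1 + sqrt(2)*z^4/4 + sqrt(2)*z^3/3 + z^2 - 3*cos(4*z)/4


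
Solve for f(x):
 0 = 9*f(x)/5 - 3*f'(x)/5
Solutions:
 f(x) = C1*exp(3*x)


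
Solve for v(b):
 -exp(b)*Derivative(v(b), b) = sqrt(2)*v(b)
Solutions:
 v(b) = C1*exp(sqrt(2)*exp(-b))


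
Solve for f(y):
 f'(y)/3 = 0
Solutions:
 f(y) = C1


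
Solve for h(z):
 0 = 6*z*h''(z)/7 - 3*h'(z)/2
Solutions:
 h(z) = C1 + C2*z^(11/4)


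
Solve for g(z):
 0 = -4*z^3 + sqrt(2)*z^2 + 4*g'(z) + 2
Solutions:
 g(z) = C1 + z^4/4 - sqrt(2)*z^3/12 - z/2


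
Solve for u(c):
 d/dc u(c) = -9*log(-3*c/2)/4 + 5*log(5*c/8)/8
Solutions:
 u(c) = C1 - 13*c*log(c)/8 + c*(-18*log(3) + 3*log(2) + 5*log(5) + 13 - 18*I*pi)/8


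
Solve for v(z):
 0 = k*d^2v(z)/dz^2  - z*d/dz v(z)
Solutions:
 v(z) = C1 + C2*erf(sqrt(2)*z*sqrt(-1/k)/2)/sqrt(-1/k)


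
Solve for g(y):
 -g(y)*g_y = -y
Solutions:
 g(y) = -sqrt(C1 + y^2)
 g(y) = sqrt(C1 + y^2)


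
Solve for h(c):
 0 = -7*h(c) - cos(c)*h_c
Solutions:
 h(c) = C1*sqrt(sin(c) - 1)*(sin(c)^3 - 3*sin(c)^2 + 3*sin(c) - 1)/(sqrt(sin(c) + 1)*(sin(c)^3 + 3*sin(c)^2 + 3*sin(c) + 1))


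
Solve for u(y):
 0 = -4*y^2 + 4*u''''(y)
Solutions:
 u(y) = C1 + C2*y + C3*y^2 + C4*y^3 + y^6/360


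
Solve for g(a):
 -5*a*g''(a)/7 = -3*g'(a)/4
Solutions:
 g(a) = C1 + C2*a^(41/20)


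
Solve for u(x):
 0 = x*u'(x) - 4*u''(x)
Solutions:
 u(x) = C1 + C2*erfi(sqrt(2)*x/4)


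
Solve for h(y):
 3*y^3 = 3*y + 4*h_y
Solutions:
 h(y) = C1 + 3*y^4/16 - 3*y^2/8


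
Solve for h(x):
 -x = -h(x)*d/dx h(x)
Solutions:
 h(x) = -sqrt(C1 + x^2)
 h(x) = sqrt(C1 + x^2)


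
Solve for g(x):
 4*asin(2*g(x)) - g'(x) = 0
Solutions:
 Integral(1/asin(2*_y), (_y, g(x))) = C1 + 4*x


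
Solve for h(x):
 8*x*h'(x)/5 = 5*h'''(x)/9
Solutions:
 h(x) = C1 + Integral(C2*airyai(2*3^(2/3)*5^(1/3)*x/5) + C3*airybi(2*3^(2/3)*5^(1/3)*x/5), x)


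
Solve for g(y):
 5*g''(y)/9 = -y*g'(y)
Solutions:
 g(y) = C1 + C2*erf(3*sqrt(10)*y/10)


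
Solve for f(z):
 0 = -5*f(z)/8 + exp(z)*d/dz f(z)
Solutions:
 f(z) = C1*exp(-5*exp(-z)/8)


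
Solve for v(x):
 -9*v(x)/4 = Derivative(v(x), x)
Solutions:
 v(x) = C1*exp(-9*x/4)


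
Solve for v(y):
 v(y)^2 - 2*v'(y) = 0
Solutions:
 v(y) = -2/(C1 + y)


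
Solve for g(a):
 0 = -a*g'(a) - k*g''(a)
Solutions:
 g(a) = C1 + C2*sqrt(k)*erf(sqrt(2)*a*sqrt(1/k)/2)


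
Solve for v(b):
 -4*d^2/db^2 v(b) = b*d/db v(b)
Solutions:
 v(b) = C1 + C2*erf(sqrt(2)*b/4)


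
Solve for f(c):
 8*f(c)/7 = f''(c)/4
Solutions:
 f(c) = C1*exp(-4*sqrt(14)*c/7) + C2*exp(4*sqrt(14)*c/7)


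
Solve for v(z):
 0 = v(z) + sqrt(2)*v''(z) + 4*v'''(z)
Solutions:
 v(z) = C1*exp(z*(-2*sqrt(2) + 2^(2/3)/(sqrt(2) + 108 + sqrt(-2 + (sqrt(2) + 108)^2))^(1/3) + 2^(1/3)*(sqrt(2) + 108 + sqrt(-2 + (sqrt(2) + 108)^2))^(1/3))/24)*sin(2^(1/3)*sqrt(3)*z*(-(sqrt(2) + 108 + sqrt(-2 + (sqrt(2) + 108)^2))^(1/3) + 2^(1/3)/(sqrt(2) + 108 + sqrt(-2 + (sqrt(2) + 108)^2))^(1/3))/24) + C2*exp(z*(-2*sqrt(2) + 2^(2/3)/(sqrt(2) + 108 + sqrt(-2 + (sqrt(2) + 108)^2))^(1/3) + 2^(1/3)*(sqrt(2) + 108 + sqrt(-2 + (sqrt(2) + 108)^2))^(1/3))/24)*cos(2^(1/3)*sqrt(3)*z*(-(sqrt(2) + 108 + sqrt(-2 + (sqrt(2) + 108)^2))^(1/3) + 2^(1/3)/(sqrt(2) + 108 + sqrt(-2 + (sqrt(2) + 108)^2))^(1/3))/24) + C3*exp(-z*(2^(2/3)/(sqrt(2) + 108 + sqrt(-2 + (sqrt(2) + 108)^2))^(1/3) + sqrt(2) + 2^(1/3)*(sqrt(2) + 108 + sqrt(-2 + (sqrt(2) + 108)^2))^(1/3))/12)


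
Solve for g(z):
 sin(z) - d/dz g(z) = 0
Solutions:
 g(z) = C1 - cos(z)


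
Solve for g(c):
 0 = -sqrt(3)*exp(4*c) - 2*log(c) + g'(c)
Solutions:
 g(c) = C1 + 2*c*log(c) - 2*c + sqrt(3)*exp(4*c)/4


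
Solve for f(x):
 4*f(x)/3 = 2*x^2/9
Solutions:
 f(x) = x^2/6


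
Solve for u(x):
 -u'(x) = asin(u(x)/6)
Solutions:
 Integral(1/asin(_y/6), (_y, u(x))) = C1 - x


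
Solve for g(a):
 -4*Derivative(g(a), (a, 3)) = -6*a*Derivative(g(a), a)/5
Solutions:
 g(a) = C1 + Integral(C2*airyai(10^(2/3)*3^(1/3)*a/10) + C3*airybi(10^(2/3)*3^(1/3)*a/10), a)


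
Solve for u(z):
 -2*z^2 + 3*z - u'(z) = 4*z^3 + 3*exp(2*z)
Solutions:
 u(z) = C1 - z^4 - 2*z^3/3 + 3*z^2/2 - 3*exp(2*z)/2


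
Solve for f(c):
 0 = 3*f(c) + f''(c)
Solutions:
 f(c) = C1*sin(sqrt(3)*c) + C2*cos(sqrt(3)*c)


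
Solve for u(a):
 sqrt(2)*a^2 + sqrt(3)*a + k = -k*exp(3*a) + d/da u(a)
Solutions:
 u(a) = C1 + sqrt(2)*a^3/3 + sqrt(3)*a^2/2 + a*k + k*exp(3*a)/3


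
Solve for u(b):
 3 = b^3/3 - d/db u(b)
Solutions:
 u(b) = C1 + b^4/12 - 3*b


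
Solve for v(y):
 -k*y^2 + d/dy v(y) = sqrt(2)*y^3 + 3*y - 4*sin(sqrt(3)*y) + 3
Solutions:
 v(y) = C1 + k*y^3/3 + sqrt(2)*y^4/4 + 3*y^2/2 + 3*y + 4*sqrt(3)*cos(sqrt(3)*y)/3


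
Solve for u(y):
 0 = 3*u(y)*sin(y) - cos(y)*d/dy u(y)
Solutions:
 u(y) = C1/cos(y)^3


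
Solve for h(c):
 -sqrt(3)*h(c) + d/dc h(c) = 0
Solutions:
 h(c) = C1*exp(sqrt(3)*c)


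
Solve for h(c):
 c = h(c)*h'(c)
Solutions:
 h(c) = -sqrt(C1 + c^2)
 h(c) = sqrt(C1 + c^2)


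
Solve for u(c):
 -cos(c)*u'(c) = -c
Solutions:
 u(c) = C1 + Integral(c/cos(c), c)


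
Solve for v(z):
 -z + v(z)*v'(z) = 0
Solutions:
 v(z) = -sqrt(C1 + z^2)
 v(z) = sqrt(C1 + z^2)


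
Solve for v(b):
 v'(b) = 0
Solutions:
 v(b) = C1


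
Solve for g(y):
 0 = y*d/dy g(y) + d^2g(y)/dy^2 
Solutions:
 g(y) = C1 + C2*erf(sqrt(2)*y/2)


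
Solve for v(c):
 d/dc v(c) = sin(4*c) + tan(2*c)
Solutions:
 v(c) = C1 - log(cos(2*c))/2 - cos(4*c)/4


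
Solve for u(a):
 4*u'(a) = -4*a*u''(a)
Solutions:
 u(a) = C1 + C2*log(a)


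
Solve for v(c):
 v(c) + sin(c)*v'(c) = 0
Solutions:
 v(c) = C1*sqrt(cos(c) + 1)/sqrt(cos(c) - 1)


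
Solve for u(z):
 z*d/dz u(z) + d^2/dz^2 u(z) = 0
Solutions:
 u(z) = C1 + C2*erf(sqrt(2)*z/2)


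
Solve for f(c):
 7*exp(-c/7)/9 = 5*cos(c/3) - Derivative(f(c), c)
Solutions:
 f(c) = C1 + 15*sin(c/3) + 49*exp(-c/7)/9


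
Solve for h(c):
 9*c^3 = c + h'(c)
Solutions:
 h(c) = C1 + 9*c^4/4 - c^2/2


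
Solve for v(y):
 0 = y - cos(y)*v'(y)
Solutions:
 v(y) = C1 + Integral(y/cos(y), y)


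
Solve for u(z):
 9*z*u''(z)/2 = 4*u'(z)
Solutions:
 u(z) = C1 + C2*z^(17/9)


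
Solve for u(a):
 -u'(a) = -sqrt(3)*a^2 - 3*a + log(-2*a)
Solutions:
 u(a) = C1 + sqrt(3)*a^3/3 + 3*a^2/2 - a*log(-a) + a*(1 - log(2))


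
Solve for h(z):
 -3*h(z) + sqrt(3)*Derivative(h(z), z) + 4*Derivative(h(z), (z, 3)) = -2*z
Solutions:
 h(z) = C1*exp(-z*(-3^(5/6)/(9 + sqrt(sqrt(3) + 81))^(1/3) + 3^(2/3)*(9 + sqrt(sqrt(3) + 81))^(1/3))/12)*sin(z*(3^(1/3)/(9 + sqrt(sqrt(3) + 81))^(1/3) + 3^(1/6)*(9 + sqrt(sqrt(3) + 81))^(1/3))/4) + C2*exp(-z*(-3^(5/6)/(9 + sqrt(sqrt(3) + 81))^(1/3) + 3^(2/3)*(9 + sqrt(sqrt(3) + 81))^(1/3))/12)*cos(z*(3^(1/3)/(9 + sqrt(sqrt(3) + 81))^(1/3) + 3^(1/6)*(9 + sqrt(sqrt(3) + 81))^(1/3))/4) + C3*exp(z*(-3^(5/6)/(9 + sqrt(sqrt(3) + 81))^(1/3) + 3^(2/3)*(9 + sqrt(sqrt(3) + 81))^(1/3))/6) + 2*z/3 + 2*sqrt(3)/9


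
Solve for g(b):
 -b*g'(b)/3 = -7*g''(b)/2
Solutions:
 g(b) = C1 + C2*erfi(sqrt(21)*b/21)


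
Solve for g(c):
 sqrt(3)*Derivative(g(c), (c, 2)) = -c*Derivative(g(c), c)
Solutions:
 g(c) = C1 + C2*erf(sqrt(2)*3^(3/4)*c/6)


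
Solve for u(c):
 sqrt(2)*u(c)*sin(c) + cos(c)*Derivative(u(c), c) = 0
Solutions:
 u(c) = C1*cos(c)^(sqrt(2))


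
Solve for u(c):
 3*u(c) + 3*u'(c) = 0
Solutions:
 u(c) = C1*exp(-c)


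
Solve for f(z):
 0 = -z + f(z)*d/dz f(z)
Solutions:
 f(z) = -sqrt(C1 + z^2)
 f(z) = sqrt(C1 + z^2)


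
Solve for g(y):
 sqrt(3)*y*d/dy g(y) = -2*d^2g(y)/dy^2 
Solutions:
 g(y) = C1 + C2*erf(3^(1/4)*y/2)


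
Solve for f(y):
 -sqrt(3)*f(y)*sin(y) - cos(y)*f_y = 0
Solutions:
 f(y) = C1*cos(y)^(sqrt(3))


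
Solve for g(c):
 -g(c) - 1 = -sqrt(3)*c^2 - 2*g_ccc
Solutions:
 g(c) = C3*exp(2^(2/3)*c/2) + sqrt(3)*c^2 + (C1*sin(2^(2/3)*sqrt(3)*c/4) + C2*cos(2^(2/3)*sqrt(3)*c/4))*exp(-2^(2/3)*c/4) - 1


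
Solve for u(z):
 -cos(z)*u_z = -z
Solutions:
 u(z) = C1 + Integral(z/cos(z), z)


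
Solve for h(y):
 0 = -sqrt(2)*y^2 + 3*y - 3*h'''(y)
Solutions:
 h(y) = C1 + C2*y + C3*y^2 - sqrt(2)*y^5/180 + y^4/24


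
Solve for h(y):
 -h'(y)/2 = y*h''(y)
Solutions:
 h(y) = C1 + C2*sqrt(y)


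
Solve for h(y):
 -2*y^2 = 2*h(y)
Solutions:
 h(y) = -y^2


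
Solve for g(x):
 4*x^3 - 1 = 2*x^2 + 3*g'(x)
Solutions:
 g(x) = C1 + x^4/3 - 2*x^3/9 - x/3


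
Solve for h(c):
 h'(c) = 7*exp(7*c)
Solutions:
 h(c) = C1 + exp(7*c)


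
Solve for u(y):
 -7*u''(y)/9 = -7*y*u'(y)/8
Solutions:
 u(y) = C1 + C2*erfi(3*y/4)


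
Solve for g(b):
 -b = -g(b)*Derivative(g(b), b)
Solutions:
 g(b) = -sqrt(C1 + b^2)
 g(b) = sqrt(C1 + b^2)


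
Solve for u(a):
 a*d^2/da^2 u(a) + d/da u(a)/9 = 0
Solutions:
 u(a) = C1 + C2*a^(8/9)


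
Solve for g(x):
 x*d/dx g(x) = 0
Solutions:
 g(x) = C1


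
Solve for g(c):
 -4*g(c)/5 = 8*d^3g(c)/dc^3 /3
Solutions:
 g(c) = C3*exp(-10^(2/3)*3^(1/3)*c/10) + (C1*sin(10^(2/3)*3^(5/6)*c/20) + C2*cos(10^(2/3)*3^(5/6)*c/20))*exp(10^(2/3)*3^(1/3)*c/20)


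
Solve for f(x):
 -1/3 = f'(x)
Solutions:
 f(x) = C1 - x/3


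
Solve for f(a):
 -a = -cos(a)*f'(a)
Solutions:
 f(a) = C1 + Integral(a/cos(a), a)


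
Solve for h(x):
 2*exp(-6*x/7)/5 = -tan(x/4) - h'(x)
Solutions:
 h(x) = C1 - 2*log(tan(x/4)^2 + 1) + 7*exp(-6*x/7)/15


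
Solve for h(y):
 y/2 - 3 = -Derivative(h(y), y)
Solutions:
 h(y) = C1 - y^2/4 + 3*y


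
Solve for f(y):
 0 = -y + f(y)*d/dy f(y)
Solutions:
 f(y) = -sqrt(C1 + y^2)
 f(y) = sqrt(C1 + y^2)


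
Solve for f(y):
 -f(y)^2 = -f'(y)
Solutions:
 f(y) = -1/(C1 + y)


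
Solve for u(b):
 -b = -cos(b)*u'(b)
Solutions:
 u(b) = C1 + Integral(b/cos(b), b)


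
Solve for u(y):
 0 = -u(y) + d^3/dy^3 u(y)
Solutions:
 u(y) = C3*exp(y) + (C1*sin(sqrt(3)*y/2) + C2*cos(sqrt(3)*y/2))*exp(-y/2)


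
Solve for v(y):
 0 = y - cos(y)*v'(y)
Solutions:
 v(y) = C1 + Integral(y/cos(y), y)


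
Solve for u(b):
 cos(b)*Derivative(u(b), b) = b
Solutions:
 u(b) = C1 + Integral(b/cos(b), b)


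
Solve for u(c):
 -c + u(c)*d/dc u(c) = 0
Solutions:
 u(c) = -sqrt(C1 + c^2)
 u(c) = sqrt(C1 + c^2)


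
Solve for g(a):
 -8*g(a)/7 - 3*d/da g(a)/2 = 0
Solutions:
 g(a) = C1*exp(-16*a/21)


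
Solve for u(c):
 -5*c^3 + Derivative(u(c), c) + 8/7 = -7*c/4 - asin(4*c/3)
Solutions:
 u(c) = C1 + 5*c^4/4 - 7*c^2/8 - c*asin(4*c/3) - 8*c/7 - sqrt(9 - 16*c^2)/4


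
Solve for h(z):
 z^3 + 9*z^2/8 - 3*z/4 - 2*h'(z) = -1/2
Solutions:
 h(z) = C1 + z^4/8 + 3*z^3/16 - 3*z^2/16 + z/4


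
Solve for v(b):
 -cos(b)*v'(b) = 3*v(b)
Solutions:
 v(b) = C1*(sin(b) - 1)^(3/2)/(sin(b) + 1)^(3/2)


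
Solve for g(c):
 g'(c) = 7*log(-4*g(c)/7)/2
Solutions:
 -2*Integral(1/(log(-_y) - log(7) + 2*log(2)), (_y, g(c)))/7 = C1 - c


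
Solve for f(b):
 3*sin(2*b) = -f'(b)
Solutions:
 f(b) = C1 + 3*cos(2*b)/2


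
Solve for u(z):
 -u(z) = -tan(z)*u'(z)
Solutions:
 u(z) = C1*sin(z)


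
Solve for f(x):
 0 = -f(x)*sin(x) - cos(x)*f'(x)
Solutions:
 f(x) = C1*cos(x)


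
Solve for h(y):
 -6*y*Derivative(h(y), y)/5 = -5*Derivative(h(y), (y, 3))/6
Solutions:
 h(y) = C1 + Integral(C2*airyai(5^(1/3)*6^(2/3)*y/5) + C3*airybi(5^(1/3)*6^(2/3)*y/5), y)


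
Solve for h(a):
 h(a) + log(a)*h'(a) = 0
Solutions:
 h(a) = C1*exp(-li(a))


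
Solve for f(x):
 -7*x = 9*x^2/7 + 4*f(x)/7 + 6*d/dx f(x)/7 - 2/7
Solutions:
 f(x) = C1*exp(-2*x/3) - 9*x^2/4 - 11*x/2 + 35/4


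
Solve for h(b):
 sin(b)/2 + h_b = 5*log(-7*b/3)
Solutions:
 h(b) = C1 + 5*b*log(-b) - 5*b*log(3) - 5*b + 5*b*log(7) + cos(b)/2


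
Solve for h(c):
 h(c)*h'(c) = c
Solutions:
 h(c) = -sqrt(C1 + c^2)
 h(c) = sqrt(C1 + c^2)


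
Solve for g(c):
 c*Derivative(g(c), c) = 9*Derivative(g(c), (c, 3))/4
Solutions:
 g(c) = C1 + Integral(C2*airyai(2^(2/3)*3^(1/3)*c/3) + C3*airybi(2^(2/3)*3^(1/3)*c/3), c)


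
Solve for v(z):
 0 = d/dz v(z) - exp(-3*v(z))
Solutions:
 v(z) = log(C1 + 3*z)/3
 v(z) = log((-3^(1/3) - 3^(5/6)*I)*(C1 + z)^(1/3)/2)
 v(z) = log((-3^(1/3) + 3^(5/6)*I)*(C1 + z)^(1/3)/2)


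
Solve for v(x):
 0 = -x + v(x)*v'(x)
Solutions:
 v(x) = -sqrt(C1 + x^2)
 v(x) = sqrt(C1 + x^2)


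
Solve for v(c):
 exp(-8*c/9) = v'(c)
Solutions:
 v(c) = C1 - 9*exp(-8*c/9)/8


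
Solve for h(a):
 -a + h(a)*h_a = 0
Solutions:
 h(a) = -sqrt(C1 + a^2)
 h(a) = sqrt(C1 + a^2)


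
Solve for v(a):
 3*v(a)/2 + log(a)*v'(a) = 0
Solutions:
 v(a) = C1*exp(-3*li(a)/2)


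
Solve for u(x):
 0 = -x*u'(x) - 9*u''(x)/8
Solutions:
 u(x) = C1 + C2*erf(2*x/3)


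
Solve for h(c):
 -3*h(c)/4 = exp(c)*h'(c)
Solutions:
 h(c) = C1*exp(3*exp(-c)/4)


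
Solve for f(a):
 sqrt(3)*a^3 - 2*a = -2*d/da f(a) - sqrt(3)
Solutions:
 f(a) = C1 - sqrt(3)*a^4/8 + a^2/2 - sqrt(3)*a/2


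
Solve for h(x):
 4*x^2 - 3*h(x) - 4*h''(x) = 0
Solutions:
 h(x) = C1*sin(sqrt(3)*x/2) + C2*cos(sqrt(3)*x/2) + 4*x^2/3 - 32/9


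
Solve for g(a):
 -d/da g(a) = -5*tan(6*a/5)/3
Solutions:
 g(a) = C1 - 25*log(cos(6*a/5))/18


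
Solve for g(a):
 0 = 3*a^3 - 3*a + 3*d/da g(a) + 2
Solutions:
 g(a) = C1 - a^4/4 + a^2/2 - 2*a/3


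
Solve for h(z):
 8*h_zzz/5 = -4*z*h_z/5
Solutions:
 h(z) = C1 + Integral(C2*airyai(-2^(2/3)*z/2) + C3*airybi(-2^(2/3)*z/2), z)


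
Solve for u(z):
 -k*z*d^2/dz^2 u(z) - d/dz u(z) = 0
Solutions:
 u(z) = C1 + z^(((re(k) - 1)*re(k) + im(k)^2)/(re(k)^2 + im(k)^2))*(C2*sin(log(z)*Abs(im(k))/(re(k)^2 + im(k)^2)) + C3*cos(log(z)*im(k)/(re(k)^2 + im(k)^2)))


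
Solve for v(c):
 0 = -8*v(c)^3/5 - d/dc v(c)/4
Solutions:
 v(c) = -sqrt(10)*sqrt(-1/(C1 - 32*c))/2
 v(c) = sqrt(10)*sqrt(-1/(C1 - 32*c))/2


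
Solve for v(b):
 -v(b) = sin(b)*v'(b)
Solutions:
 v(b) = C1*sqrt(cos(b) + 1)/sqrt(cos(b) - 1)


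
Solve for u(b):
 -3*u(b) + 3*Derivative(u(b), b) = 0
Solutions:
 u(b) = C1*exp(b)


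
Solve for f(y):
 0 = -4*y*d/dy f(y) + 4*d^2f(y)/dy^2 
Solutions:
 f(y) = C1 + C2*erfi(sqrt(2)*y/2)


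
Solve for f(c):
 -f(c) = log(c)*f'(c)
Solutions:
 f(c) = C1*exp(-li(c))


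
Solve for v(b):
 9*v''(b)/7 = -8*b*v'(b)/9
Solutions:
 v(b) = C1 + C2*erf(2*sqrt(7)*b/9)


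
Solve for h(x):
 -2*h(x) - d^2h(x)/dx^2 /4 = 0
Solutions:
 h(x) = C1*sin(2*sqrt(2)*x) + C2*cos(2*sqrt(2)*x)


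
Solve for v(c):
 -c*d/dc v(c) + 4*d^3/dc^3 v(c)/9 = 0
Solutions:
 v(c) = C1 + Integral(C2*airyai(2^(1/3)*3^(2/3)*c/2) + C3*airybi(2^(1/3)*3^(2/3)*c/2), c)


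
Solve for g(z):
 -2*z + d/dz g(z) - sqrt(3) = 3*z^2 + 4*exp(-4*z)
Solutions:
 g(z) = C1 + z^3 + z^2 + sqrt(3)*z - exp(-4*z)


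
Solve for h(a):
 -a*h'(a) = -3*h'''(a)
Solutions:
 h(a) = C1 + Integral(C2*airyai(3^(2/3)*a/3) + C3*airybi(3^(2/3)*a/3), a)


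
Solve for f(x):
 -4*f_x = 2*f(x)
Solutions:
 f(x) = C1*exp(-x/2)


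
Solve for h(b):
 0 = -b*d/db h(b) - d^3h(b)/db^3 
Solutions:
 h(b) = C1 + Integral(C2*airyai(-b) + C3*airybi(-b), b)


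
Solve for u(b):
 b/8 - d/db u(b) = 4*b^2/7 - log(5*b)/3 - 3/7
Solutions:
 u(b) = C1 - 4*b^3/21 + b^2/16 + b*log(b)/3 + 2*b/21 + b*log(5)/3


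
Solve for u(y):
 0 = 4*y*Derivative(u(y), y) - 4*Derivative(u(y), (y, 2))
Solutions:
 u(y) = C1 + C2*erfi(sqrt(2)*y/2)


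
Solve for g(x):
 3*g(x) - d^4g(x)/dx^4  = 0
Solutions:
 g(x) = C1*exp(-3^(1/4)*x) + C2*exp(3^(1/4)*x) + C3*sin(3^(1/4)*x) + C4*cos(3^(1/4)*x)


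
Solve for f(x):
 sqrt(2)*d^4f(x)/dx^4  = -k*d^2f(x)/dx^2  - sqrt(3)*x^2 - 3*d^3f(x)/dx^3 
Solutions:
 f(x) = C1 + C2*x + C3*exp(sqrt(2)*x*(sqrt(-4*sqrt(2)*k + 9) - 3)/4) + C4*exp(-sqrt(2)*x*(sqrt(-4*sqrt(2)*k + 9) + 3)/4) - sqrt(3)*x^4/(12*k) + sqrt(3)*x^3/k^2 + x^2*(sqrt(6) - 9*sqrt(3)/k)/k^2


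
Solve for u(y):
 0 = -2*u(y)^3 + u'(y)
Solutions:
 u(y) = -sqrt(2)*sqrt(-1/(C1 + 2*y))/2
 u(y) = sqrt(2)*sqrt(-1/(C1 + 2*y))/2


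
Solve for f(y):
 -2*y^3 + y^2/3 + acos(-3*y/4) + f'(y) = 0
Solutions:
 f(y) = C1 + y^4/2 - y^3/9 - y*acos(-3*y/4) - sqrt(16 - 9*y^2)/3


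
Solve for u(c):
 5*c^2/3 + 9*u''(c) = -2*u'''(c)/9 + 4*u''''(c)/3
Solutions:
 u(c) = C1 + C2*c + C3*exp(c*(1 - sqrt(973))/12) + C4*exp(c*(1 + sqrt(973))/12) - 5*c^4/324 + 10*c^3/6561 - 4880*c^2/177147


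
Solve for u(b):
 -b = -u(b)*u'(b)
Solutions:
 u(b) = -sqrt(C1 + b^2)
 u(b) = sqrt(C1 + b^2)


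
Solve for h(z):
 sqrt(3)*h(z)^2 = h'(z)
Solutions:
 h(z) = -1/(C1 + sqrt(3)*z)


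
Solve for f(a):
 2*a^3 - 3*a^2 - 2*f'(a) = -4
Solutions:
 f(a) = C1 + a^4/4 - a^3/2 + 2*a


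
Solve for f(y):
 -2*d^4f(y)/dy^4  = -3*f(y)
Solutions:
 f(y) = C1*exp(-2^(3/4)*3^(1/4)*y/2) + C2*exp(2^(3/4)*3^(1/4)*y/2) + C3*sin(2^(3/4)*3^(1/4)*y/2) + C4*cos(2^(3/4)*3^(1/4)*y/2)
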